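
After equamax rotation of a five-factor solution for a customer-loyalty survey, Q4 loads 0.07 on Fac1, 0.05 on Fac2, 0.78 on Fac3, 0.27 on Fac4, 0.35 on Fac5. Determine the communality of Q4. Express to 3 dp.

0.811

h² = 0.07² + 0.05² + 0.78² + 0.27² + 0.35² = 0.0049 + 0.0025 + 0.6084 + 0.0729 + 0.1225 = 0.8112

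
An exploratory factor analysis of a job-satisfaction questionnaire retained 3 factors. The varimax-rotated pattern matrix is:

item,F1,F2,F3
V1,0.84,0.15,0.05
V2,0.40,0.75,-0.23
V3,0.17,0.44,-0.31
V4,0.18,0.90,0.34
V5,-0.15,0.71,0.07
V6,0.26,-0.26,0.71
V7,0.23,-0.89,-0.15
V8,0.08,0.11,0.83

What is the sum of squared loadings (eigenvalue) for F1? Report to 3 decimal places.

SS loadings for F1 = 0.84² + 0.40² + 0.17² + 0.18² + (-0.15)² + 0.26² + 0.23² + 0.08² = 0.7056 + 0.1600 + 0.0289 + 0.0324 + 0.0225 + 0.0676 + 0.0529 + 0.0064 = 1.0763

1.076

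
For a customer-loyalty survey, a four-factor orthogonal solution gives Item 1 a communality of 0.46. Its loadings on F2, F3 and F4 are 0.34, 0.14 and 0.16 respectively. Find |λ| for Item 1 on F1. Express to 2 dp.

Under orthogonal rotation h² = Σλ², so λ_F1² = h² − (0.1608) = 0.46 − 0.1608 = 0.2992.
|λ| = √0.2992 = 0.5470.

0.55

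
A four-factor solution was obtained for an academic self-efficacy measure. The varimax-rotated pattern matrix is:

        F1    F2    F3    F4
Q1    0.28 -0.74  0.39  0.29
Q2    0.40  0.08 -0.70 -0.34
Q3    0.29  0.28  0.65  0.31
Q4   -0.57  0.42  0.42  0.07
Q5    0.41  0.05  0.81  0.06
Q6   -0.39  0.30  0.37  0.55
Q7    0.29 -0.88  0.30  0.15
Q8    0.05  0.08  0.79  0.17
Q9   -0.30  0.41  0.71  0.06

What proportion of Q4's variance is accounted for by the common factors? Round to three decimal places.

0.683

h² = (-0.57)² + 0.42² + 0.42² + 0.07² = 0.3249 + 0.1764 + 0.1764 + 0.0049 = 0.6826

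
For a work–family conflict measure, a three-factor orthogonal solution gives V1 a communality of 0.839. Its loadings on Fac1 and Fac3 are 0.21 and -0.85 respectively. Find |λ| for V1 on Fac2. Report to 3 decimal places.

0.269

Under orthogonal rotation h² = Σλ², so λ_Fac2² = h² − (0.7666) = 0.839 − 0.7666 = 0.0724.
|λ| = √0.0724 = 0.2691.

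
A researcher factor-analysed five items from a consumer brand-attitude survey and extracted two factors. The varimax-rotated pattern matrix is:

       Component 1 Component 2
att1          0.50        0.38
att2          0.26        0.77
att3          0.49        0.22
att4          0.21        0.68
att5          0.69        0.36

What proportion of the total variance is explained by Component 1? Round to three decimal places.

SS loadings for Component 1 = 0.50² + 0.26² + 0.49² + 0.21² + 0.69² = 1.0779
Proportion of variance = 1.0779 / 5 = 0.2156.

0.216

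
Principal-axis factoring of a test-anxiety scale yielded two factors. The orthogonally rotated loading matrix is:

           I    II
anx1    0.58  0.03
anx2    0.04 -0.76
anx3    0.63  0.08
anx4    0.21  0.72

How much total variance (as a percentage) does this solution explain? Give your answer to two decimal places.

Communalities: 0.3373, 0.5792, 0.4033, 0.5625; Σh² = 1.8823.
Total variance with 4 standardized items is 4, so the solution explains 1.8823/4 = 0.4706 = 47.06%.

47.06%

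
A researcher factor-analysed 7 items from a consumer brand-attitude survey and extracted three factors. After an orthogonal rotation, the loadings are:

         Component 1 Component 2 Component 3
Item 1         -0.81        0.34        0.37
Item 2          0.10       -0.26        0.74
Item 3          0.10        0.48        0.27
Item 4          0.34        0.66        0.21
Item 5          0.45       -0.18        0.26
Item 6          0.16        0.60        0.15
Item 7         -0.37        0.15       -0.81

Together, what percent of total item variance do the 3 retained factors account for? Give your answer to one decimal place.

Communalities: 0.9086, 0.6252, 0.3133, 0.5953, 0.3025, 0.4081, 0.8155; Σh² = 3.9685.
Total variance with 7 standardized items is 7, so the solution explains 3.9685/7 = 0.5669 = 56.69%.

56.7%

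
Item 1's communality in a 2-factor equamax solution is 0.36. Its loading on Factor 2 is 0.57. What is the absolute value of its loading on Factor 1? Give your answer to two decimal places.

Under orthogonal rotation h² = Σλ², so λ_Factor 1² = h² − (0.3249) = 0.36 − 0.3249 = 0.0351.
|λ| = √0.0351 = 0.1873.

0.19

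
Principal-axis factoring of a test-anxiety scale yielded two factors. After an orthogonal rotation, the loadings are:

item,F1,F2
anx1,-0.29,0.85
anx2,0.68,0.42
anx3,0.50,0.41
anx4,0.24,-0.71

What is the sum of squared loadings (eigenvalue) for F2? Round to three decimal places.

SS loadings for F2 = 0.85² + 0.42² + 0.41² + (-0.71)² = 0.7225 + 0.1764 + 0.1681 + 0.5041 = 1.5711

1.571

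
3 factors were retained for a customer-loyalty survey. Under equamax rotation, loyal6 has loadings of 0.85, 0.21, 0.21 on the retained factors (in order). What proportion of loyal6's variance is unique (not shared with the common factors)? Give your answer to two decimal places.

h² = 0.85² + 0.21² + 0.21² = 0.7225 + 0.0441 + 0.0441 = 0.8107
Uniqueness u² = 1 − h² = 1 − 0.8107 = 0.1893

0.19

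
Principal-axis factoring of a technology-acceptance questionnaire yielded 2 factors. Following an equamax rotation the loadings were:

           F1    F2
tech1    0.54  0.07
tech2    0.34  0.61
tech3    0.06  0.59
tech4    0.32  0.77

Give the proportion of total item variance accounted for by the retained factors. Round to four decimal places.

Communalities: 0.2965, 0.4877, 0.3517, 0.6953; Σh² = 1.8312.
Total variance with 4 standardized items is 4, so the solution explains 1.8312/4 = 0.4578.

0.4578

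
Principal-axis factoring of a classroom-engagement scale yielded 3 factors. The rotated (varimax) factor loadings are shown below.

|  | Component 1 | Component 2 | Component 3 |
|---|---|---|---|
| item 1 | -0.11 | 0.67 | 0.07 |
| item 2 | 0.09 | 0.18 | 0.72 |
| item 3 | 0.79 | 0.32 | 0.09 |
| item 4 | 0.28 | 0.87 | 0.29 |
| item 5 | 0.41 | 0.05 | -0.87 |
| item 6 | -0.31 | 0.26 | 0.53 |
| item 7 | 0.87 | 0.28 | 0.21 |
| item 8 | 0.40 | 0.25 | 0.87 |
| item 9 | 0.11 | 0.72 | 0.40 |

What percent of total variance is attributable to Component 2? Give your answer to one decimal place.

23.0%

SS loadings for Component 2 = 0.67² + 0.18² + 0.32² + 0.87² + 0.05² + 0.26² + 0.28² + 0.25² + 0.72² = 2.0700
With 9 standardized items, total variance = 9. Proportion = 2.0700/9 = 0.2300 → 23.00%.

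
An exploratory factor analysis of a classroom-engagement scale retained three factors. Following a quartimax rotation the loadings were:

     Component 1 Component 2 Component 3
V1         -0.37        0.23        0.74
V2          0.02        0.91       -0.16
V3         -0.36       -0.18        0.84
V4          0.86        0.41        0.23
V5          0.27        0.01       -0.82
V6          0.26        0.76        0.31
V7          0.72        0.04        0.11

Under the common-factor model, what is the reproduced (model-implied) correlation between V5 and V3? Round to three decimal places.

r̂ = Σ λ_i·λ_j across factors = (0.27)(-0.36) + (0.01)(-0.18) + (-0.82)(0.84)
  = -0.0972 -0.0018 -0.6888 = -0.7878

-0.788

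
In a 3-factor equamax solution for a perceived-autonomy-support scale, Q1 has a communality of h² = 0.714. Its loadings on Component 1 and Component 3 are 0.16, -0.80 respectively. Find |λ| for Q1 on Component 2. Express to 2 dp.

Under orthogonal rotation h² = Σλ², so λ_Component 2² = h² − (0.6656) = 0.714 − 0.6656 = 0.0484.
|λ| = √0.0484 = 0.2200.

0.22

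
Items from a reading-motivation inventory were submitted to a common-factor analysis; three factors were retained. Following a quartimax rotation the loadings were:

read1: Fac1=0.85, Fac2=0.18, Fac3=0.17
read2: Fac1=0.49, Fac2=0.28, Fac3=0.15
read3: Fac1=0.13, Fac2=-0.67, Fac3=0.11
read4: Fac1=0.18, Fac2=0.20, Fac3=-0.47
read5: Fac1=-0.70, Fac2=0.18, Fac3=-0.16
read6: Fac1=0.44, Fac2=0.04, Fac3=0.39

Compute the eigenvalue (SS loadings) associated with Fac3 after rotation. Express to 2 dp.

0.46

SS loadings for Fac3 = 0.17² + 0.15² + 0.11² + (-0.47)² + (-0.16)² + 0.39² = 0.0289 + 0.0225 + 0.0121 + 0.2209 + 0.0256 + 0.1521 = 0.4621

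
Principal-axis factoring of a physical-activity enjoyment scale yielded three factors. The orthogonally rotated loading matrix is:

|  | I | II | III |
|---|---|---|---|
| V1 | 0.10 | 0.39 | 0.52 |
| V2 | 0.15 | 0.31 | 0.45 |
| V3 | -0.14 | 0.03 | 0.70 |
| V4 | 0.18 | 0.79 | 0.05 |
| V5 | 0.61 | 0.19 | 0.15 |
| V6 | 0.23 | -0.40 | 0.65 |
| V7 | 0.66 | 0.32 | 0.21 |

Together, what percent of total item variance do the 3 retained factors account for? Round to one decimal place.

51.0%

Communalities: 0.4325, 0.3211, 0.5105, 0.6590, 0.4307, 0.6354, 0.5821; Σh² = 3.5713.
Total variance with 7 standardized items is 7, so the solution explains 3.5713/7 = 0.5102 = 51.02%.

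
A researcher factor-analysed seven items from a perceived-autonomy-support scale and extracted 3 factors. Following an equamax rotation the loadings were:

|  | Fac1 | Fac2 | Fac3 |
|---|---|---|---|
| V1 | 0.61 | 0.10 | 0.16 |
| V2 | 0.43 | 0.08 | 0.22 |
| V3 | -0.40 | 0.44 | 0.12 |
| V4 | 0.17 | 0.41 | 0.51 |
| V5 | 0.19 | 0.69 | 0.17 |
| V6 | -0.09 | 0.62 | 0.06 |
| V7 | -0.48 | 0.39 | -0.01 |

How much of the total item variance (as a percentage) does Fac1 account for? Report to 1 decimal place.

14.6%

SS loadings for Fac1 = 0.61² + 0.43² + (-0.40)² + 0.17² + 0.19² + (-0.09)² + (-0.48)² = 1.0205
With 7 standardized items, total variance = 7. Proportion = 1.0205/7 = 0.1458 → 14.58%.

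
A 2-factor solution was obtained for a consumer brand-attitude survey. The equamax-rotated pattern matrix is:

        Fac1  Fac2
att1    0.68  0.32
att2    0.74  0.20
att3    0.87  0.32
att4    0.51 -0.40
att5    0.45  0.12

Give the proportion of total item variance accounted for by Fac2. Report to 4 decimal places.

0.0838

SS loadings for Fac2 = 0.32² + 0.20² + 0.32² + (-0.40)² + 0.12² = 0.4192
Proportion of variance = 0.4192 / 5 = 0.0838.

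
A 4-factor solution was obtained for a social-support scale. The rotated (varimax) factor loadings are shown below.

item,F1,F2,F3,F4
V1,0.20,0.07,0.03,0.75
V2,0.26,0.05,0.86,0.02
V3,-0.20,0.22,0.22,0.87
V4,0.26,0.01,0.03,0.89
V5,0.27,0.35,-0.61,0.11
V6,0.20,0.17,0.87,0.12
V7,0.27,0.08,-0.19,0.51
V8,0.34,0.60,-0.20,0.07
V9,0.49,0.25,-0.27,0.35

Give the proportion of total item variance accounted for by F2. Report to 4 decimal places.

0.0707

SS loadings for F2 = 0.07² + 0.05² + 0.22² + 0.01² + 0.35² + 0.17² + 0.08² + 0.60² + 0.25² = 0.6362
Proportion of variance = 0.6362 / 9 = 0.0707.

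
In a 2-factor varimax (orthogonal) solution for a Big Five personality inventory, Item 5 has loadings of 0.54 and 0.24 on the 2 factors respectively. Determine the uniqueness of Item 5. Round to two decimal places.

h² = 0.54² + 0.24² = 0.2916 + 0.0576 = 0.3492
Uniqueness u² = 1 − h² = 1 − 0.3492 = 0.6508

0.65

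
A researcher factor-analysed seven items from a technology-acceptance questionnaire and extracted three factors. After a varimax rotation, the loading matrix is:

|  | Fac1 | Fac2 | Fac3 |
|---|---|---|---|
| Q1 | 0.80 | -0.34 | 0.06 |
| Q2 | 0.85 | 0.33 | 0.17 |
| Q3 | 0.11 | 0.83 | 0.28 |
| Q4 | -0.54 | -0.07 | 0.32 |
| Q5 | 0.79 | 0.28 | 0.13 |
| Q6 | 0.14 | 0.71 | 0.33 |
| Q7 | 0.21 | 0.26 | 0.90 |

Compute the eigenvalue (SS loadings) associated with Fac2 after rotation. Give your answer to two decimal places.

SS loadings for Fac2 = (-0.34)² + 0.33² + 0.83² + (-0.07)² + 0.28² + 0.71² + 0.26² = 0.1156 + 0.1089 + 0.6889 + 0.0049 + 0.0784 + 0.5041 + 0.0676 = 1.5684

1.57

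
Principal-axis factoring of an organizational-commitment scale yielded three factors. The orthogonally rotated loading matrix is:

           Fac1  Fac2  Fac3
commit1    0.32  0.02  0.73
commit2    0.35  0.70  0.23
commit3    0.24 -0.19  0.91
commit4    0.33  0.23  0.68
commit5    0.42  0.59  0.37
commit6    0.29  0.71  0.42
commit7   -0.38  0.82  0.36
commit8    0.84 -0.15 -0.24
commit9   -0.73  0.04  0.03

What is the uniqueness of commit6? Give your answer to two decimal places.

0.24

h² = 0.29² + 0.71² + 0.42² = 0.0841 + 0.5041 + 0.1764 = 0.7646
Uniqueness u² = 1 − h² = 1 − 0.7646 = 0.2354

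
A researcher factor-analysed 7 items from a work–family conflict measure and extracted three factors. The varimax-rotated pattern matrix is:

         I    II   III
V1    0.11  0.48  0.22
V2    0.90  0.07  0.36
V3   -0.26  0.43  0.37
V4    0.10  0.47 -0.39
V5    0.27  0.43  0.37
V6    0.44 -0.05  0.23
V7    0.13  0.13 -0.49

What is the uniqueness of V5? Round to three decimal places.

h² = 0.27² + 0.43² + 0.37² = 0.0729 + 0.1849 + 0.1369 = 0.3947
Uniqueness u² = 1 − h² = 1 − 0.3947 = 0.6053

0.605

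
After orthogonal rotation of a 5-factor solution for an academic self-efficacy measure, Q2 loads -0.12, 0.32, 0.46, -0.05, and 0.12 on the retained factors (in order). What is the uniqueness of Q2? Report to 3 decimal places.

h² = (-0.12)² + 0.32² + 0.46² + (-0.05)² + 0.12² = 0.0144 + 0.1024 + 0.2116 + 0.0025 + 0.0144 = 0.3453
Uniqueness u² = 1 − h² = 1 − 0.3453 = 0.6547

0.655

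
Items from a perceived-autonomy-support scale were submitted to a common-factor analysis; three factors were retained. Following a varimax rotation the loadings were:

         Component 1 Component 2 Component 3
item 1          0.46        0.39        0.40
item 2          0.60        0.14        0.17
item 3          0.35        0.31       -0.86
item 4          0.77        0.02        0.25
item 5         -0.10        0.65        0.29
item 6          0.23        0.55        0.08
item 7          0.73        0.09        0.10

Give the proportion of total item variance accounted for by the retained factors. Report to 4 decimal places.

0.5679

Communalities: 0.5237, 0.4085, 0.9582, 0.6558, 0.5166, 0.3618, 0.5510; Σh² = 3.9756.
Total variance with 7 standardized items is 7, so the solution explains 3.9756/7 = 0.5679.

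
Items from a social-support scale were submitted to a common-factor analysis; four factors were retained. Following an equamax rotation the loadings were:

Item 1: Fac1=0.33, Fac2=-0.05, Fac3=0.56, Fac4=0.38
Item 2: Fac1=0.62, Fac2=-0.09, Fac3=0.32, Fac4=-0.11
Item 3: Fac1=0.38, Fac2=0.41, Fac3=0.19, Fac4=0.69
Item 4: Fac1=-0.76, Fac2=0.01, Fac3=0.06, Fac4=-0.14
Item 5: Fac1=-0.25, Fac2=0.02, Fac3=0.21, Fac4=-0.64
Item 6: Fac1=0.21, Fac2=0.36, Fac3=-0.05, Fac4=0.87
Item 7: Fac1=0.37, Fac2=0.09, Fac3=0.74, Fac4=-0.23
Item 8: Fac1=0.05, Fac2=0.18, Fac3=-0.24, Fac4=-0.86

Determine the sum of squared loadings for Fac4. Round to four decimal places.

SS loadings for Fac4 = 0.38² + (-0.11)² + 0.69² + (-0.14)² + (-0.64)² + 0.87² + (-0.23)² + (-0.86)² = 0.1444 + 0.0121 + 0.4761 + 0.0196 + 0.4096 + 0.7569 + 0.0529 + 0.7396 = 2.6112

2.6112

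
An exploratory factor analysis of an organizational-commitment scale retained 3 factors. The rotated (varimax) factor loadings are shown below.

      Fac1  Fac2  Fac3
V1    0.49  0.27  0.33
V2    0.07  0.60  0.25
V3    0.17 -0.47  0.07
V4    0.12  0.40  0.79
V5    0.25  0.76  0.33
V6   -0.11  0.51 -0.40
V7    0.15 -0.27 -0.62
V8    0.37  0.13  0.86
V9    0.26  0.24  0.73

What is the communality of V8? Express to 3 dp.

0.893

h² = 0.37² + 0.13² + 0.86² = 0.1369 + 0.0169 + 0.7396 = 0.8934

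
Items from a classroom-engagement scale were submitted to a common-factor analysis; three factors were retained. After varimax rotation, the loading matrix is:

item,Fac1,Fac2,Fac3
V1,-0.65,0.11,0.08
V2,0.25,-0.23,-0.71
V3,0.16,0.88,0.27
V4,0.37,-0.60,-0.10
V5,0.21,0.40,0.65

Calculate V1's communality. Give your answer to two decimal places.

h² = (-0.65)² + 0.11² + 0.08² = 0.4225 + 0.0121 + 0.0064 = 0.4410

0.44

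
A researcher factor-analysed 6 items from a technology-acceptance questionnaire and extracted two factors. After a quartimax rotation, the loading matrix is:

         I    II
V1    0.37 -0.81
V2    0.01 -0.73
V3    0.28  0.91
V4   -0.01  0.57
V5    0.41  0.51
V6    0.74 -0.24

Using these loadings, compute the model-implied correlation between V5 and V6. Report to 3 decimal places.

r̂ = Σ λ_i·λ_j across factors = (0.41)(0.74) + (0.51)(-0.24)
  = +0.3034 -0.1224 = 0.1810

0.181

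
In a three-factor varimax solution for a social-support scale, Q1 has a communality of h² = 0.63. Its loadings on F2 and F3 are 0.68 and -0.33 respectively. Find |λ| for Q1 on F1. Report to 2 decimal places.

0.24

Under orthogonal rotation h² = Σλ², so λ_F1² = h² − (0.5713) = 0.63 − 0.5713 = 0.0587.
|λ| = √0.0587 = 0.2423.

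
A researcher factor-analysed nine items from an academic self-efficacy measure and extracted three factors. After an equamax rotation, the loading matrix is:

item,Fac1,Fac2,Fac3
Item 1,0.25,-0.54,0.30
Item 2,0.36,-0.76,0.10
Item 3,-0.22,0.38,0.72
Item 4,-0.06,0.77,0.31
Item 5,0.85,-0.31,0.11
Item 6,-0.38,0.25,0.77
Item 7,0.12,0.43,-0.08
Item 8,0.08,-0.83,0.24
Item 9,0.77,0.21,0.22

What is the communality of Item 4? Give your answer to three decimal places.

h² = (-0.06)² + 0.77² + 0.31² = 0.0036 + 0.5929 + 0.0961 = 0.6926

0.693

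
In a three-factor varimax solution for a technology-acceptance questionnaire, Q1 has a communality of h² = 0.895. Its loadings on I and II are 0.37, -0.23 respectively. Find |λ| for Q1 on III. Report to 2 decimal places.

Under orthogonal rotation h² = Σλ², so λ_III² = h² − (0.1898) = 0.895 − 0.1898 = 0.7052.
|λ| = √0.7052 = 0.8398.

0.84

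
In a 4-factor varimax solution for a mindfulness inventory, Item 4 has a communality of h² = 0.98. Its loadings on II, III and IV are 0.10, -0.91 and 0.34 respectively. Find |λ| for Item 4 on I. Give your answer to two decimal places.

0.16

Under orthogonal rotation h² = Σλ², so λ_I² = h² − (0.9537) = 0.98 − 0.9537 = 0.0263.
|λ| = √0.0263 = 0.1622.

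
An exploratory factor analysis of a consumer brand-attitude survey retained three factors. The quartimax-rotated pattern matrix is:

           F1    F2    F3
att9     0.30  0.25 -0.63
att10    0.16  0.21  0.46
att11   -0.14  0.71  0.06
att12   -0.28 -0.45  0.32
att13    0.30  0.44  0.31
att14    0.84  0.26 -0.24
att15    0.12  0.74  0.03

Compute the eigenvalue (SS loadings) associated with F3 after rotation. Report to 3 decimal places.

0.869

SS loadings for F3 = (-0.63)² + 0.46² + 0.06² + 0.32² + 0.31² + (-0.24)² + 0.03² = 0.3969 + 0.2116 + 0.0036 + 0.1024 + 0.0961 + 0.0576 + 0.0009 = 0.8691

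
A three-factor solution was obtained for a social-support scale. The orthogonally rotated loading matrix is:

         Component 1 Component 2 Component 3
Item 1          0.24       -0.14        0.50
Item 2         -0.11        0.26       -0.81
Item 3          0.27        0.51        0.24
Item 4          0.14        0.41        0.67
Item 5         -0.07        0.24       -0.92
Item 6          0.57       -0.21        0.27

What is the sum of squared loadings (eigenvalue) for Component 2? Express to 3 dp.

0.617

SS loadings for Component 2 = (-0.14)² + 0.26² + 0.51² + 0.41² + 0.24² + (-0.21)² = 0.0196 + 0.0676 + 0.2601 + 0.1681 + 0.0576 + 0.0441 = 0.6171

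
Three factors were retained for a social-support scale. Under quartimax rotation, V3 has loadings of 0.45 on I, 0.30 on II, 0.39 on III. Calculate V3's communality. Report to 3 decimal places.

0.445

h² = 0.45² + 0.30² + 0.39² = 0.2025 + 0.0900 + 0.1521 = 0.4446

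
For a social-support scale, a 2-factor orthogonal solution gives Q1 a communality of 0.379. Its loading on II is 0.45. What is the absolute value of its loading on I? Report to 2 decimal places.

Under orthogonal rotation h² = Σλ², so λ_I² = h² − (0.2025) = 0.379 − 0.2025 = 0.1765.
|λ| = √0.1765 = 0.4201.

0.42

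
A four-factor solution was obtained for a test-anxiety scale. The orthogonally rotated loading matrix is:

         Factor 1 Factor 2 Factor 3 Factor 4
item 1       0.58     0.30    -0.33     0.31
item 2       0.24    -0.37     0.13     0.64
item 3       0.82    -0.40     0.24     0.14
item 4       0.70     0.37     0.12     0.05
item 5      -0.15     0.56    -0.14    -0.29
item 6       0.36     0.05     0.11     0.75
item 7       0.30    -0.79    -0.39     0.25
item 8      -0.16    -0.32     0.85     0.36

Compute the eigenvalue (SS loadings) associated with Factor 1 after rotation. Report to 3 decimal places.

SS loadings for Factor 1 = 0.58² + 0.24² + 0.82² + 0.70² + (-0.15)² + 0.36² + 0.30² + (-0.16)² = 0.3364 + 0.0576 + 0.6724 + 0.4900 + 0.0225 + 0.1296 + 0.0900 + 0.0256 = 1.8241

1.824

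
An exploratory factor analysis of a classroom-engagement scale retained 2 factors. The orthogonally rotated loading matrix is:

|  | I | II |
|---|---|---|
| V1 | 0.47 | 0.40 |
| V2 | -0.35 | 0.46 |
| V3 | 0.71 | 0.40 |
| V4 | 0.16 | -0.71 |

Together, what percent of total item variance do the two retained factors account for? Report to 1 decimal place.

47.7%

Communalities: 0.3809, 0.3341, 0.6641, 0.5297; Σh² = 1.9088.
Total variance with 4 standardized items is 4, so the solution explains 1.9088/4 = 0.4772 = 47.72%.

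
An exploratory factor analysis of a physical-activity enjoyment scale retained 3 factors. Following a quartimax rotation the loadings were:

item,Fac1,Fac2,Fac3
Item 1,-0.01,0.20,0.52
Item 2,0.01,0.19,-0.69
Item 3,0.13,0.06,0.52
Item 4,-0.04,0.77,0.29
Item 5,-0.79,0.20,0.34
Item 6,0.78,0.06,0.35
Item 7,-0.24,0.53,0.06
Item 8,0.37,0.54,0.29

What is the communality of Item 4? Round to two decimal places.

0.68

h² = (-0.04)² + 0.77² + 0.29² = 0.0016 + 0.5929 + 0.0841 = 0.6786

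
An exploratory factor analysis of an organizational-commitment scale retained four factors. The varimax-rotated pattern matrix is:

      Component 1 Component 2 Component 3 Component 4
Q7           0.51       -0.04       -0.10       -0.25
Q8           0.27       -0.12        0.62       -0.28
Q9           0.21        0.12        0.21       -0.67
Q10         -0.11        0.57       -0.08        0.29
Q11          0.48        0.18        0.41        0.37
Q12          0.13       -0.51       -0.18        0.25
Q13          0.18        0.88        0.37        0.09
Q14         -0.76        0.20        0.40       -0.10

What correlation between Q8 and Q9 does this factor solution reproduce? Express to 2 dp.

0.36

r̂ = Σ λ_i·λ_j across factors = (0.27)(0.21) + (-0.12)(0.12) + (0.62)(0.21) + (-0.28)(-0.67)
  = +0.0567 -0.0144 +0.1302 +0.1876 = 0.3601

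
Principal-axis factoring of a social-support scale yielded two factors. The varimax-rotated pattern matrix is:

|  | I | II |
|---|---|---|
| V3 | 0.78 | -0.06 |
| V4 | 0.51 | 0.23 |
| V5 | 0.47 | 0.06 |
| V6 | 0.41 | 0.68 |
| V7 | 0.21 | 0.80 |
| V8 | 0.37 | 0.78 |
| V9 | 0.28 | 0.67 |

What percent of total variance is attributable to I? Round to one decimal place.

21.7%

SS loadings for I = 0.78² + 0.51² + 0.47² + 0.41² + 0.21² + 0.37² + 0.28² = 1.5169
With 7 standardized items, total variance = 7. Proportion = 1.5169/7 = 0.2167 → 21.67%.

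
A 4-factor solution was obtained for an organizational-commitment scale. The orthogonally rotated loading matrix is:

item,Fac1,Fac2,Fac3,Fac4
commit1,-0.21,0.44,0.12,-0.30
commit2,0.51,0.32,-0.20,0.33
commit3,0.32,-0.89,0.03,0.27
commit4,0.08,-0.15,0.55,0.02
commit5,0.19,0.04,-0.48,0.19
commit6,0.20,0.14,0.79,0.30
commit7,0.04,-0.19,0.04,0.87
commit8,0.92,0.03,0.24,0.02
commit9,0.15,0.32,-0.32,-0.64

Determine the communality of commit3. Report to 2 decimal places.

0.97

h² = 0.32² + (-0.89)² + 0.03² + 0.27² = 0.1024 + 0.7921 + 0.0009 + 0.0729 = 0.9683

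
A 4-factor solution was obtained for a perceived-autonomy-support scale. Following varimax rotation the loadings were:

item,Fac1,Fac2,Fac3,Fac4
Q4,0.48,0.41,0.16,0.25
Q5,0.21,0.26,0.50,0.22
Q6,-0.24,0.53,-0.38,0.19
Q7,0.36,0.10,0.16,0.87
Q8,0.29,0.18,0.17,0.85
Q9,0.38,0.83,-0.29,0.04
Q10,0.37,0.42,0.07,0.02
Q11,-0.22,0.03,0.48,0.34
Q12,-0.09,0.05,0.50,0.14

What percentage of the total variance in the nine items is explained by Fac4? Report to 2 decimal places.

19.60%

SS loadings for Fac4 = 0.25² + 0.22² + 0.19² + 0.87² + 0.85² + 0.04² + 0.02² + 0.34² + 0.14² = 1.7636
With 9 standardized items, total variance = 9. Proportion = 1.7636/9 = 0.1960 → 19.60%.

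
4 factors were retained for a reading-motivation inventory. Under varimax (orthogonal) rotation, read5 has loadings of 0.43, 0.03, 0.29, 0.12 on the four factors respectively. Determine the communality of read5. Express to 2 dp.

0.28

h² = 0.43² + 0.03² + 0.29² + 0.12² = 0.1849 + 0.0009 + 0.0841 + 0.0144 = 0.2843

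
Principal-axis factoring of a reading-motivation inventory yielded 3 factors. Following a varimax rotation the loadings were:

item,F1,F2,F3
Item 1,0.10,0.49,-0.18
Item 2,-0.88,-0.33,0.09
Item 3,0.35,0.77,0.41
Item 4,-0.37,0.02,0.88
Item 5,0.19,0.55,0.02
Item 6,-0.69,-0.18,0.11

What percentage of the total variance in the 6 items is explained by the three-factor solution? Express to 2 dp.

SS loadings by factor: 1.5560, 1.2772, 0.9955; total = 3.8287.
Total variance with 6 standardized items is 6, so the solution explains 3.8287/6 = 0.6381 = 63.81%.

63.81%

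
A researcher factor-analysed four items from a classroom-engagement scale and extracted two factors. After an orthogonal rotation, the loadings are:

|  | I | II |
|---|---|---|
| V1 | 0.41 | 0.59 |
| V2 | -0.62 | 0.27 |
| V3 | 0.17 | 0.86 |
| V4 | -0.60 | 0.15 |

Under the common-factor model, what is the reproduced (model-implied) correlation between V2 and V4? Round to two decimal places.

0.41

r̂ = Σ λ_i·λ_j across factors = (-0.62)(-0.60) + (0.27)(0.15)
  = +0.3720 +0.0405 = 0.4125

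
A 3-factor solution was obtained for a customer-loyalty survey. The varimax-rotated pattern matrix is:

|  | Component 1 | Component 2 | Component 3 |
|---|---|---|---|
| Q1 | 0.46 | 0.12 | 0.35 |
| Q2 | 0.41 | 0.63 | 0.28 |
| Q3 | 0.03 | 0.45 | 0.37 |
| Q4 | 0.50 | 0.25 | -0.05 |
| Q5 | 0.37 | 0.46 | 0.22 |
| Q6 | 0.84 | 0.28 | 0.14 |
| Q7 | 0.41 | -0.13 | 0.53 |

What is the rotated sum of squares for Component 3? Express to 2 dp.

SS loadings for Component 3 = 0.35² + 0.28² + 0.37² + (-0.05)² + 0.22² + 0.14² + 0.53² = 0.1225 + 0.0784 + 0.1369 + 0.0025 + 0.0484 + 0.0196 + 0.2809 = 0.6892

0.69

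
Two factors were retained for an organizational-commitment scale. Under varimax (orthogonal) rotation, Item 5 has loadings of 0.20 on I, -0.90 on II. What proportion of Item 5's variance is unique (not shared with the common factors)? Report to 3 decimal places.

h² = 0.20² + (-0.90)² = 0.0400 + 0.8100 = 0.8500
Uniqueness u² = 1 − h² = 1 − 0.8500 = 0.1500

0.150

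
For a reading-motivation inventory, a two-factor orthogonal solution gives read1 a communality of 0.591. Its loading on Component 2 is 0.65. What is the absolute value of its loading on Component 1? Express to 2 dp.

0.41

Under orthogonal rotation h² = Σλ², so λ_Component 1² = h² − (0.4225) = 0.591 − 0.4225 = 0.1685.
|λ| = √0.1685 = 0.4105.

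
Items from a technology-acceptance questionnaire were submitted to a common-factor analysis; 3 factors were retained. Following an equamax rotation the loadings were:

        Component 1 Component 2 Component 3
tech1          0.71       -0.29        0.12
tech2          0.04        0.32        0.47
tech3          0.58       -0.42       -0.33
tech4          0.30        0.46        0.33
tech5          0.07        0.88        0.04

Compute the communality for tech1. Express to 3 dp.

h² = 0.71² + (-0.29)² + 0.12² = 0.5041 + 0.0841 + 0.0144 = 0.6026

0.603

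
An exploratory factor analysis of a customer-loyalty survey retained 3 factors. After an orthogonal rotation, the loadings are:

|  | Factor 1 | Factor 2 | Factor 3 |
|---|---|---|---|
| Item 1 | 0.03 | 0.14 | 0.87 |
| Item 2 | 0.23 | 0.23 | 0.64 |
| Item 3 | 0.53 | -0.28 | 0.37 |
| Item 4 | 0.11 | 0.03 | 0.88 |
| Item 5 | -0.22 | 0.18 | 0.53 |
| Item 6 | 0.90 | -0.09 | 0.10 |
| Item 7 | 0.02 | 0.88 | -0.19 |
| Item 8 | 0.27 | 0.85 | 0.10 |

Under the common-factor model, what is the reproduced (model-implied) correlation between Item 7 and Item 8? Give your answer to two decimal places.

r̂ = Σ λ_i·λ_j across factors = (0.02)(0.27) + (0.88)(0.85) + (-0.19)(0.10)
  = +0.0054 +0.7480 -0.0190 = 0.7344

0.73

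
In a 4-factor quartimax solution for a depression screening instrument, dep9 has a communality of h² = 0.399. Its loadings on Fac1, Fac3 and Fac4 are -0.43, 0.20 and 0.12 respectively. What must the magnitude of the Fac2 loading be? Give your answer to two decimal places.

0.40

Under orthogonal rotation h² = Σλ², so λ_Fac2² = h² − (0.2393) = 0.399 − 0.2393 = 0.1597.
|λ| = √0.1597 = 0.3996.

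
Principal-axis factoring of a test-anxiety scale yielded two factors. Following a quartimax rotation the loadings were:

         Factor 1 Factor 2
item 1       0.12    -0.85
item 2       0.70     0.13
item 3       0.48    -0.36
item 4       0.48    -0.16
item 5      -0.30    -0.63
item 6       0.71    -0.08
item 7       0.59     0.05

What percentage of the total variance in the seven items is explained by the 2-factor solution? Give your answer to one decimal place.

Communalities: 0.7369, 0.5069, 0.3600, 0.2560, 0.4869, 0.5105, 0.3506; Σh² = 3.2078.
Total variance with 7 standardized items is 7, so the solution explains 3.2078/7 = 0.4583 = 45.83%.

45.8%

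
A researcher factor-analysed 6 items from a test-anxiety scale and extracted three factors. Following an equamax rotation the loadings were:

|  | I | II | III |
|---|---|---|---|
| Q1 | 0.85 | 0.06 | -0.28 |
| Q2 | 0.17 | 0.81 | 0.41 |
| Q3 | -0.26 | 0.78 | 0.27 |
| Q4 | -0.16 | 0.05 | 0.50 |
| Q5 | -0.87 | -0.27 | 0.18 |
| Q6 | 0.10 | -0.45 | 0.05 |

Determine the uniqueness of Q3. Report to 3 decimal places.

0.251

h² = (-0.26)² + 0.78² + 0.27² = 0.0676 + 0.6084 + 0.0729 = 0.7489
Uniqueness u² = 1 − h² = 1 − 0.7489 = 0.2511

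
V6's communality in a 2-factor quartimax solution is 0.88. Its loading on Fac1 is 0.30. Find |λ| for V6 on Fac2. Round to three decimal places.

0.889

Under orthogonal rotation h² = Σλ², so λ_Fac2² = h² − (0.0900) = 0.88 − 0.0900 = 0.7900.
|λ| = √0.7900 = 0.8888.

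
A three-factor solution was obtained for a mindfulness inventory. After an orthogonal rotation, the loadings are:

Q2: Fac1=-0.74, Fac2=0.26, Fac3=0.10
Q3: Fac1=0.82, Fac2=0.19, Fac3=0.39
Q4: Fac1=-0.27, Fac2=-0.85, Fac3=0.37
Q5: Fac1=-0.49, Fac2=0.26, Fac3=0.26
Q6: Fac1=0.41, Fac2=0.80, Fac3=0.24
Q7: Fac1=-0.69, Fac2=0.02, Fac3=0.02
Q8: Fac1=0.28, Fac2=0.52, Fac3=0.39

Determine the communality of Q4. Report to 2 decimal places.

h² = (-0.27)² + (-0.85)² + 0.37² = 0.0729 + 0.7225 + 0.1369 = 0.9323

0.93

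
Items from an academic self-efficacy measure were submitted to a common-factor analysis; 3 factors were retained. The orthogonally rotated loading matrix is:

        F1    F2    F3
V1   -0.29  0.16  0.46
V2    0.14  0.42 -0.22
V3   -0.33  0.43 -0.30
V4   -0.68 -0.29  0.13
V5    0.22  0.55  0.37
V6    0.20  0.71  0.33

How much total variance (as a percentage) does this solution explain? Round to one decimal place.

Communalities: 0.3213, 0.2444, 0.3838, 0.5634, 0.4878, 0.6530; Σh² = 2.6537.
Total variance with 6 standardized items is 6, so the solution explains 2.6537/6 = 0.4423 = 44.23%.

44.2%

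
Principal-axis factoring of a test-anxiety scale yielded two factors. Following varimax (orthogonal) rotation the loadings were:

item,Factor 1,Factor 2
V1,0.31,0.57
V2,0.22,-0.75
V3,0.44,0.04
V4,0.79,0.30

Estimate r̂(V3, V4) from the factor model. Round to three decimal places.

0.360

r̂ = Σ λ_i·λ_j across factors = (0.44)(0.79) + (0.04)(0.30)
  = +0.3476 +0.0120 = 0.3596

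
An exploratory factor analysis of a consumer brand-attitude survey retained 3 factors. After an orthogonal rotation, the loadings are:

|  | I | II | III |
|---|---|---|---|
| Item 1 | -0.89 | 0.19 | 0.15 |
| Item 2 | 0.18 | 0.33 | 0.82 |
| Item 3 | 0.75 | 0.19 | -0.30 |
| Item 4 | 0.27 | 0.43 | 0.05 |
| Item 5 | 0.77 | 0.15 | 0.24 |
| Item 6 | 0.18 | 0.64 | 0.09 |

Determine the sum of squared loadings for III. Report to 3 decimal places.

SS loadings for III = 0.15² + 0.82² + (-0.30)² + 0.05² + 0.24² + 0.09² = 0.0225 + 0.6724 + 0.0900 + 0.0025 + 0.0576 + 0.0081 = 0.8531

0.853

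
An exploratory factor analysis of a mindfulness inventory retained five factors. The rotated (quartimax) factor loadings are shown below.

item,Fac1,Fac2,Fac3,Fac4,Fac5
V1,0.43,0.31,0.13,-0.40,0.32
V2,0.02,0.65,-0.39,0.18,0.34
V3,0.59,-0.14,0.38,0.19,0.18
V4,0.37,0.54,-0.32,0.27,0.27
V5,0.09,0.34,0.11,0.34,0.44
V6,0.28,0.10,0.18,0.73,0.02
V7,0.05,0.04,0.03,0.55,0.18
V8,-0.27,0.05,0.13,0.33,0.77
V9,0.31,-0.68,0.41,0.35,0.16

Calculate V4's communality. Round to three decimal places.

h² = 0.37² + 0.54² + (-0.32)² + 0.27² + 0.27² = 0.1369 + 0.2916 + 0.1024 + 0.0729 + 0.0729 = 0.6767

0.677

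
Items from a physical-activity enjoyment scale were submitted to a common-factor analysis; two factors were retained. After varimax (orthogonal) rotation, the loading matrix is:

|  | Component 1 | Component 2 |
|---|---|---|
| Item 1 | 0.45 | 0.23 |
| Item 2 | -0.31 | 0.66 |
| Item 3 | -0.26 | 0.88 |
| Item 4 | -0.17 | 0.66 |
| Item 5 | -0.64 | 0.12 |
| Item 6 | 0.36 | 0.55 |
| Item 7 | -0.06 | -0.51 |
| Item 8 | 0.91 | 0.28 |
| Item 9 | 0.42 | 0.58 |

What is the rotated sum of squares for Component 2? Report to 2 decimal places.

SS loadings for Component 2 = 0.23² + 0.66² + 0.88² + 0.66² + 0.12² + 0.55² + (-0.51)² + 0.28² + 0.58² = 0.0529 + 0.4356 + 0.7744 + 0.4356 + 0.0144 + 0.3025 + 0.2601 + 0.0784 + 0.3364 = 2.6903

2.69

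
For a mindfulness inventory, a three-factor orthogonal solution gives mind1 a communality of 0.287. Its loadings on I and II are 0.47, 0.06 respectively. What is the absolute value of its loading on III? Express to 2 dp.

0.25

Under orthogonal rotation h² = Σλ², so λ_III² = h² − (0.2245) = 0.287 − 0.2245 = 0.0625.
|λ| = √0.0625 = 0.2500.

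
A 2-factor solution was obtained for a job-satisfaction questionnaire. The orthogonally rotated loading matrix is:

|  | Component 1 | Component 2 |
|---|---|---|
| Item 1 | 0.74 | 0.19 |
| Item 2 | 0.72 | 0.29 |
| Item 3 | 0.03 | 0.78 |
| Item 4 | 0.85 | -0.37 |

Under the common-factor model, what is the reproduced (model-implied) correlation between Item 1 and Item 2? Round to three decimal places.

r̂ = Σ λ_i·λ_j across factors = (0.74)(0.72) + (0.19)(0.29)
  = +0.5328 +0.0551 = 0.5879

0.588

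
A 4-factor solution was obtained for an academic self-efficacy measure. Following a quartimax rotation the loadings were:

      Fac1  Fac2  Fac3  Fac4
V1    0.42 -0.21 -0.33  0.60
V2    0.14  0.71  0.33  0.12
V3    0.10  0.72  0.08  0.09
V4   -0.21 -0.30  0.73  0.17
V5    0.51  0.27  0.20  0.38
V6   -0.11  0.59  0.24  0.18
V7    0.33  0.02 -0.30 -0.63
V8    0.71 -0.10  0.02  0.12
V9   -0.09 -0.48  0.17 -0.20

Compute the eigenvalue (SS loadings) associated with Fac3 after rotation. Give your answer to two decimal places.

SS loadings for Fac3 = (-0.33)² + 0.33² + 0.08² + 0.73² + 0.20² + 0.24² + (-0.30)² + 0.02² + 0.17² = 0.1089 + 0.1089 + 0.0064 + 0.5329 + 0.0400 + 0.0576 + 0.0900 + 0.0004 + 0.0289 = 0.9740

0.97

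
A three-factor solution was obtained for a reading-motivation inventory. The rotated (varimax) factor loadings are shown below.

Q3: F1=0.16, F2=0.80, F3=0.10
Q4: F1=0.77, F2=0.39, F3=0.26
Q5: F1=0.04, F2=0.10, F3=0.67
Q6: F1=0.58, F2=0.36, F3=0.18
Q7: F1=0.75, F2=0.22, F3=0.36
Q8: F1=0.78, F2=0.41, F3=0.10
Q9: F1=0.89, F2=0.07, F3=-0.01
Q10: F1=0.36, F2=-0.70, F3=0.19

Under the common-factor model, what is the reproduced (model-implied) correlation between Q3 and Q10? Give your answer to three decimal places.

r̂ = Σ λ_i·λ_j across factors = (0.16)(0.36) + (0.80)(-0.70) + (0.10)(0.19)
  = +0.0576 -0.5600 +0.0190 = -0.4834

-0.483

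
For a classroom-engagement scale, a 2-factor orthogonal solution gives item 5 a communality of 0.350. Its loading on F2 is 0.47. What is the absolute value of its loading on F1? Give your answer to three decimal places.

0.359

Under orthogonal rotation h² = Σλ², so λ_F1² = h² − (0.2209) = 0.350 − 0.2209 = 0.1291.
|λ| = √0.1291 = 0.3593.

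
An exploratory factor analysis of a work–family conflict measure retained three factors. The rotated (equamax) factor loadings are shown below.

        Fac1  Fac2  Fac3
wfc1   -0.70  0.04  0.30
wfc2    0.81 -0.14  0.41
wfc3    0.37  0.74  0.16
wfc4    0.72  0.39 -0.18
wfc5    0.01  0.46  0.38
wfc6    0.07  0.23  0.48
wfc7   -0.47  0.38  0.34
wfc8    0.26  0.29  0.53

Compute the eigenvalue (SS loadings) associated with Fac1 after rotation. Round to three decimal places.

2.095

SS loadings for Fac1 = (-0.70)² + 0.81² + 0.37² + 0.72² + 0.01² + 0.07² + (-0.47)² + 0.26² = 0.4900 + 0.6561 + 0.1369 + 0.5184 + 0.0001 + 0.0049 + 0.2209 + 0.0676 = 2.0949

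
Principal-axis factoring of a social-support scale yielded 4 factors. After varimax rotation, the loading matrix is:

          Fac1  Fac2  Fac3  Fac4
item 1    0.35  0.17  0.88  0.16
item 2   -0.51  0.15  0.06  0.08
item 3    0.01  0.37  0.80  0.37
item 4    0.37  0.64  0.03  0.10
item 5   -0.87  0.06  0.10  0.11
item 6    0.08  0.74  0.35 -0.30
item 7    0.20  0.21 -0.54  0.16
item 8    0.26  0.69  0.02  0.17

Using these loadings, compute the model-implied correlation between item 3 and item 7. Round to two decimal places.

-0.29

r̂ = Σ λ_i·λ_j across factors = (0.01)(0.20) + (0.37)(0.21) + (0.80)(-0.54) + (0.37)(0.16)
  = +0.0020 +0.0777 -0.4320 +0.0592 = -0.2931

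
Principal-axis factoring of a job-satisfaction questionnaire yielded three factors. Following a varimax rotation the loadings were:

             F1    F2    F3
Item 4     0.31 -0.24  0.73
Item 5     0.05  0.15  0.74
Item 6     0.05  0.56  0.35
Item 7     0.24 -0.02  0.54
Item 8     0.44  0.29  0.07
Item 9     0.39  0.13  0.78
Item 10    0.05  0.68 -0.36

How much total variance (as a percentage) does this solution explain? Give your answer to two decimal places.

SS loadings by factor: 0.5069, 0.9575, 2.2375; total = 3.7019.
Total variance with 7 standardized items is 7, so the solution explains 3.7019/7 = 0.5288 = 52.88%.

52.88%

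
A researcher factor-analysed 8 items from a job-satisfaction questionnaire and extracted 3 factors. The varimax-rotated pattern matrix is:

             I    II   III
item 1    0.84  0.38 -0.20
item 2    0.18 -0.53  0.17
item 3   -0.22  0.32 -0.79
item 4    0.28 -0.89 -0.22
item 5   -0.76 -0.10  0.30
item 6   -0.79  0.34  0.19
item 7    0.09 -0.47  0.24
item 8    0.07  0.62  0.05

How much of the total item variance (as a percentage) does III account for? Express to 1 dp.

SS loadings for III = (-0.20)² + 0.17² + (-0.79)² + (-0.22)² + 0.30² + 0.19² + 0.24² + 0.05² = 0.9276
With 8 standardized items, total variance = 8. Proportion = 0.9276/8 = 0.1160 → 11.60%.

11.6%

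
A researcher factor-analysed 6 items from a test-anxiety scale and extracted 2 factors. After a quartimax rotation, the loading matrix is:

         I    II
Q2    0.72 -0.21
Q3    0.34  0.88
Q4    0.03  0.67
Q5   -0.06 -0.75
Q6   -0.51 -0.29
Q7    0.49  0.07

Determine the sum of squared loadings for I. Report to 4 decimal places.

1.1387

SS loadings for I = 0.72² + 0.34² + 0.03² + (-0.06)² + (-0.51)² + 0.49² = 0.5184 + 0.1156 + 0.0009 + 0.0036 + 0.2601 + 0.2401 = 1.1387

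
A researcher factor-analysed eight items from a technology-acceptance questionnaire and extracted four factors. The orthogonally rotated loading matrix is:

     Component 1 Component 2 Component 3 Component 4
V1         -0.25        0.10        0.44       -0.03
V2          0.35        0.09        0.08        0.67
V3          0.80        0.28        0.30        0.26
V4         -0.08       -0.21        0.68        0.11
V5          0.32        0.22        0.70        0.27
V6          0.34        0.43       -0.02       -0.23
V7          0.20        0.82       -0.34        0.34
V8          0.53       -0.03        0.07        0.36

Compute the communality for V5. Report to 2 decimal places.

h² = 0.32² + 0.22² + 0.70² + 0.27² = 0.1024 + 0.0484 + 0.4900 + 0.0729 = 0.7137

0.71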